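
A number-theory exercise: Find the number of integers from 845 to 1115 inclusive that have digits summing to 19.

16

The integers in [845, 1115] that have digits summing to 19: 847, 856, 865, 874, 883, 892, …, 991, 1099.
16 qualify.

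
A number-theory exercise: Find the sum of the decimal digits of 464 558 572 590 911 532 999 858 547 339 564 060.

181

4+6+4+5+5+8+5+7+2+5+9+0+9+1+1+5+3+2+9+9+9+8+5+8+5+4+7+3+3+9+5+6+4+0+6+0 = 181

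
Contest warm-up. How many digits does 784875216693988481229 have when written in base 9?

22

784875216693988481229 in base 9 is 7150173443654854068400, which has 22 digits.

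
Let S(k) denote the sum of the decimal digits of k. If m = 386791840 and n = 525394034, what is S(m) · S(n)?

S(386791840) = 3+8+6+7+9+1+8+4+0 = 46.
S(525394034) = 5+2+5+3+9+4+0+3+4 = 35.
46 · 35 = 1610.

1610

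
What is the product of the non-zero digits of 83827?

8×3×8×2×7 = 2688

2688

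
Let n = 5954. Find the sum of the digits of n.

23

5+9+5+4 = 23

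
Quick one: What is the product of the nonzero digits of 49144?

576

4×9×1×4×4 = 576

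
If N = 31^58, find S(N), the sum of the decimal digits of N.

382

31^58 = 315484656553506999764735341936345403185656243600798222000056699762298322786077554101441
Sum of its 87 digits: 382.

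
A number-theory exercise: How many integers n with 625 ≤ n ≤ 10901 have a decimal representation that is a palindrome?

138

The integers in [625, 10901] that have a decimal representation that is a palindrome: 626, 636, 646, 656, 666, 676, …, 10801, 10901.
138 qualify.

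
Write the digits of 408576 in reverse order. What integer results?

Reversing 408576 gives 675804.

675804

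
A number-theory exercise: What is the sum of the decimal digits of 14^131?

668

14^131 = 1389225267838808424670679928592049053663548169618493637383012006405110654809703689179276127692580295292500916204184666367218176805080601763902037950464
Sum of its 151 digits: 668.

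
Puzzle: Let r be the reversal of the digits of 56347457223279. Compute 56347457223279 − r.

-40884818251086

Reverse of 56347457223279 is 97232275474365.
56347457223279 − 97232275474365 = -40884818251086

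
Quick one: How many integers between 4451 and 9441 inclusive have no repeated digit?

2548

The integers in [4451, 9441] that have no repeated digit: 4501, 4502, 4503, 4506, 4507, 4508, …, 9437, 9438.
2548 qualify.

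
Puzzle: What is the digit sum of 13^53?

13^53 = 109395050288514219040366056833567359441133418834382438145053
Sum of its 60 digits: 241.

241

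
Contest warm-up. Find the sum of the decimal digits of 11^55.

11^55 = 1890591424712781041871514584574319778449301246603238034051
Sum of its 58 digits: 236.

236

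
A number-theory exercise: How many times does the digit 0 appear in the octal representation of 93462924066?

2

93462924066 in base 8 is 1270264605442.
The digit 0 appears 2 times.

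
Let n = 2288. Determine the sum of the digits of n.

2+2+8+8 = 20

20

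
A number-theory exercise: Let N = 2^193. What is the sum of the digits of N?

2^193 = 12554203470773361527671578846415332832204710888928069025792
Sum of its 59 digits: 254.

254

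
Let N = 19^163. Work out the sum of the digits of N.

937

19^163 = 27342420327764901178697283841488763188171168109621119985720672627868199006014599796641812950085375371303158884802264154863116023188051629976933563343937231309697902449333221133342085821197793178959793663210059
Sum of its 209 digits: 937.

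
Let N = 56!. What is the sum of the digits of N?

333

56! = 710998587804863451854045647463724949736497978881168458687447040000000000000
Sum of its 75 digits: 333.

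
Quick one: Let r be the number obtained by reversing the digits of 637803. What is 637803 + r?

946539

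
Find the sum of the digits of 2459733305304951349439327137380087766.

2+4+5+9+7+3+3+3+0+5+3+0+4+9+5+1+3+4+9+4+3+9+3+2+7+1+3+7+3+8+0+0+8+7+7+6+6 = 163

163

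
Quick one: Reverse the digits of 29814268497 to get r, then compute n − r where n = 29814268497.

Reverse of 29814268497 is 79486241892.
29814268497 − 79486241892 = -49671973395

-49671973395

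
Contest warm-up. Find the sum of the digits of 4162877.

4+1+6+2+8+7+7 = 35

35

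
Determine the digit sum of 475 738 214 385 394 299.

4+7+5+7+3+8+2+1+4+3+8+5+3+9+4+2+9+9 = 93

93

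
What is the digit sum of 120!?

783

120! = 6689502913449127057588118054090372586752746333138029810295671352301633557244962989366874165271984981308157637893214090552534408589408121859898481114389650005964960521256960000000000000000000000000000
Sum of its 199 digits: 783.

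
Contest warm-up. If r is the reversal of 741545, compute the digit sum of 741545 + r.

Reversal of 741545 is 545147; 741545 + 545147 = 1286692.
Digit sum of 1286692: 1+2+8+6+6+9+2 = 34.

34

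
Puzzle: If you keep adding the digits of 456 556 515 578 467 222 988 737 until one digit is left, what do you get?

1

4+5+6+5+5+6+5+1+5+5+7+8+4+6+7+2+2+2+9+8+8+7+3+7 = 127
1+2+7 = 10
1+0 = 1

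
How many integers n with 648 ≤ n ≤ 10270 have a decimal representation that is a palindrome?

128

The integers in [648, 10270] that have a decimal representation that is a palindrome: 656, 666, 676, 686, 696, 707, …, 10101, 10201.
128 qualify.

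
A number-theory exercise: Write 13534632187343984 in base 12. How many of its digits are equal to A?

4

13534632187343984 in base 12 is A65BBA4867A33A8.
The digit A appears 4 times.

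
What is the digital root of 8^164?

1

The digital root of n equals n mod 9 (or 9 when 9 | n), so we need 8^164 mod 9.
8^164 ≡ 1 (mod 9), so the digital root is 1.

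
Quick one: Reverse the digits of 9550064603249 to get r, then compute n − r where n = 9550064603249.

127000002690

Reverse of 9550064603249 is 9423064600559.
9550064603249 − 9423064600559 = 127000002690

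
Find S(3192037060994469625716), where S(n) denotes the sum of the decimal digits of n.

3+1+9+2+0+3+7+0+6+0+9+9+4+4+6+9+6+2+5+7+1+6 = 99

99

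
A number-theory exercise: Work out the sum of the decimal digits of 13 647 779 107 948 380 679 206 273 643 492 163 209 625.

188

1+3+6+4+7+7+7+9+1+0+7+9+4+8+3+8+0+6+7+9+2+0+6+2+7+3+6+4+3+4+9+2+1+6+3+2+0+9+6+2+5 = 188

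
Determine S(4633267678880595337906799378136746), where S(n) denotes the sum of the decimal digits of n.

4+6+3+3+2+6+7+6+7+8+8+8+0+5+9+5+3+3+7+9+0+6+7+9+9+3+7+8+1+3+6+7+4+6 = 185

185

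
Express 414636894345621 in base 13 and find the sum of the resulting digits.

414636894345621 in base 13 is 14A49125956B2C.
Digit sum: 1+4+10+4+9+1+2+5+9+5+6+11+2+12 = 81.

81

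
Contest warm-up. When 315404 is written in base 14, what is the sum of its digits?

315404 in base 14 is 82D2C.
Digit sum: 8+2+13+2+12 = 37.

37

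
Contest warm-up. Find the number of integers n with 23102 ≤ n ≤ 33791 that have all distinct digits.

3318

The integers in [23102, 33791] that have all distinct digits: 23104, 23105, 23106, 23107, 23108, 23109, …, 32986, 32987.
3318 qualify.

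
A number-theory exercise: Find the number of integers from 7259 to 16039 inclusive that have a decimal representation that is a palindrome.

The integers in [7259, 16039] that have a decimal representation that is a palindrome: 7337, 7447, 7557, 7667, 7777, 7887, …, 15851, 15951.
87 qualify.

87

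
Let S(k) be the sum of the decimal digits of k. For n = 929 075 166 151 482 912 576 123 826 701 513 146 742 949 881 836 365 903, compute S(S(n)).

First digit sum: 241.
2+4+1 = 7.

7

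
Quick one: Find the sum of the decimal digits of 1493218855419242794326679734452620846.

1+4+9+3+2+1+8+8+5+5+4+1+9+2+4+2+7+9+4+3+2+6+6+7+9+7+3+4+4+5+2+6+2+0+8+4+6 = 172

172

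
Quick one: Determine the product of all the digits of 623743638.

435456

6×2×3×7×4×3×6×3×8 = 435456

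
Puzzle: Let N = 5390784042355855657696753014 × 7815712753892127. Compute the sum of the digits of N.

5390784042355855657696753014 × 7815712753892127 = 42132819593318817223442517578545018718120778
Sum of its 44 digits: 189.

189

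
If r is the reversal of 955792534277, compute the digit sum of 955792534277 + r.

Reversal of 955792534277 is 772435297559; 955792534277 + 772435297559 = 1728227831836.
Digit sum of 1728227831836: 1+7+2+8+2+2+7+8+3+1+8+3+6 = 58.

58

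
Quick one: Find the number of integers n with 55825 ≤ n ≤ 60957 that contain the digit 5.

4440

The integers in [55825, 60957] that contain the digit 5: 55825, 55826, 55827, 55828, 55829, 55830, …, 60956, 60957.
4440 qualify.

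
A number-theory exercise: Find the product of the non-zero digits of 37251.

210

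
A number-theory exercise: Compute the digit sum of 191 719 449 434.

1+9+1+7+1+9+4+4+9+4+3+4 = 56

56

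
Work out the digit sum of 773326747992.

66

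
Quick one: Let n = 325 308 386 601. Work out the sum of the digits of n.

45

3+2+5+3+0+8+3+8+6+6+0+1 = 45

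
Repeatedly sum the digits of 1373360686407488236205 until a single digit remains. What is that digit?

2

1+3+7+3+3+6+0+6+8+6+4+0+7+4+8+8+2+3+6+2+0+5 = 92
9+2 = 11
1+1 = 2
(Equivalently, 1373360686407488236205 mod 9 = 2.)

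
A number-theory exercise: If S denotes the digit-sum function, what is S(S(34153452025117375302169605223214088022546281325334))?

8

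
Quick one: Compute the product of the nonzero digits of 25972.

2×5×9×7×2 = 1260

1260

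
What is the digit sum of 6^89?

315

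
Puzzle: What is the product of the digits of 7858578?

627200

7×8×5×8×5×7×8 = 627200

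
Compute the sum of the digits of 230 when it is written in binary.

5

230 in base 2 is 11100110.
Digit sum: 1+1+1+0+0+1+1+0 = 5.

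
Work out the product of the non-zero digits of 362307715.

26460

3×6×2×3×7×7×1×5 = 26460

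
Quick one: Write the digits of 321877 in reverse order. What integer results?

Reversing 321877 gives 778123.

778123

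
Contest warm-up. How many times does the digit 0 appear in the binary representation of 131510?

131510 in base 2 is 100000000110110110.
The digit 0 appears 11 times.

11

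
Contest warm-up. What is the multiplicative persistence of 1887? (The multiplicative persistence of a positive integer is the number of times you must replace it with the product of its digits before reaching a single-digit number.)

4

1887 → 448 → 128 → 16 → 6 (4 steps)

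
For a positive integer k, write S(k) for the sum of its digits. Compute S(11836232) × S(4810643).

676

S(11836232) = 1+1+8+3+6+2+3+2 = 26.
S(4810643) = 4+8+1+0+6+4+3 = 26.
26 · 26 = 676.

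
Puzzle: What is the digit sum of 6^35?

6^35 = 1719070799748422591028658176
Sum of its 28 digits: 135.

135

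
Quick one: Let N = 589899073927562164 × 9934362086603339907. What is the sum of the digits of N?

589899073927562164 × 9934362086603339907 = 5860270994948394324852555584764478748
Sum of its 37 digits: 198.

198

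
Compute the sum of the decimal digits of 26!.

81

26! = 403291461126605635584000000
Sum of its 27 digits: 81.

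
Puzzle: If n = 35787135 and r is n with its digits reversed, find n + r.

88965888

Reverse of 35787135 is 53178753.
35787135 + 53178753 = 88965888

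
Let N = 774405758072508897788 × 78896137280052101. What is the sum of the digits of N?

774405758072508897788 × 78896137280052101 = 61097622999351477508304872122723652588
Sum of its 38 digits: 175.

175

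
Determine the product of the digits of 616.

36

6×1×6 = 36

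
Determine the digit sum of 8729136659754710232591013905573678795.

8+7+2+9+1+3+6+6+5+9+7+5+4+7+1+0+2+3+2+5+9+1+0+1+3+9+0+5+5+7+3+6+7+8+7+9+5 = 177

177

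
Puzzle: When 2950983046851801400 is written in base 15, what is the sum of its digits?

124

2950983046851801400 in base 15 is 6B143B12AEAED86A.
Digit sum: 6+11+1+4+3+11+1+2+10+14+10+14+13+8+6+10 = 124.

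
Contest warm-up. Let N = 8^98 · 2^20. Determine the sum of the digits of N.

8^98 · 2^20 = 33374797436264220037422214158899251790667258161822699530422525122222183215322508594108782608384
Sum of its 95 digits: 391.

391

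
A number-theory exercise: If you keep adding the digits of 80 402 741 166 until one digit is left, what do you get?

8+0+4+0+2+7+4+1+1+6+6 = 39
3+9 = 12
1+2 = 3

3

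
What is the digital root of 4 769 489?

2

4+7+6+9+4+8+9 = 47
4+7 = 11
1+1 = 2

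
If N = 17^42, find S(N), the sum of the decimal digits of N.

17^42 = 4773695331839566234818968439734627784374274207965089
Sum of its 52 digits: 271.

271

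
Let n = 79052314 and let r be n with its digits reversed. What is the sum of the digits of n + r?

Reversal of 79052314 is 41325097; 79052314 + 41325097 = 120377411.
Digit sum of 120377411: 1+2+0+3+7+7+4+1+1 = 26.

26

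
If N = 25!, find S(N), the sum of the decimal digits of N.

25! = 15511210043330985984000000
Sum of its 26 digits: 72.

72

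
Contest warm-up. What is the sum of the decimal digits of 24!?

81

24! = 620448401733239439360000
Sum of its 24 digits: 81.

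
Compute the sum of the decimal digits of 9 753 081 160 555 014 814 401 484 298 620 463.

134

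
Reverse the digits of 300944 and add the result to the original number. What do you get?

749947

Reverse of 300944 is 449003.
300944 + 449003 = 749947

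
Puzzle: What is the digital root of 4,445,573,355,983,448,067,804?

7

4+4+4+5+5+7+3+3+5+5+9+8+3+4+4+8+0+6+7+8+0+4 = 106
1+0+6 = 7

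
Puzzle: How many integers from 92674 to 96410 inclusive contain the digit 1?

The integers in [92674, 96410] that contain the digit 1: 92681, 92691, 92701, 92710, 92711, 92712, …, 96401, 96410.
1031 qualify.

1031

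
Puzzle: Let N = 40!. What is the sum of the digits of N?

40! = 815915283247897734345611269596115894272000000000
Sum of its 48 digits: 189.

189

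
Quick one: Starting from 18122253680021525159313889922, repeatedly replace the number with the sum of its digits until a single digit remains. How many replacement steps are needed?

2

18122253680021525159313889922 → 113 → 5 (2 steps)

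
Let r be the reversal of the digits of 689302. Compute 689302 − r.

Reverse of 689302 is 203986.
689302 − 203986 = 485316

485316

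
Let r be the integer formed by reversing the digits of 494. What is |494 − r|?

0

Reverse of 494 is 494.
|494 − 494| = 0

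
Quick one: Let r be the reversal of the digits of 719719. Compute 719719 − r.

-198198

Reverse of 719719 is 917917.
719719 − 917917 = -198198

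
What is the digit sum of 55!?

55! = 12696403353658275925965100847566516959580321051449436762275840000000000000
Sum of its 74 digits: 279.

279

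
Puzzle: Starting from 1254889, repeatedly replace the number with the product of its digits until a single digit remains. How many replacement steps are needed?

2

1254889 → 23040 → 0 (2 steps)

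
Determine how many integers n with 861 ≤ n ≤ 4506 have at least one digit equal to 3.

1742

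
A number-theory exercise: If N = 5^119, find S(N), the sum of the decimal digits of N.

344

5^119 = 150463276905252801019998276764447446760789191266827202753120218403637409210205078125
Sum of its 84 digits: 344.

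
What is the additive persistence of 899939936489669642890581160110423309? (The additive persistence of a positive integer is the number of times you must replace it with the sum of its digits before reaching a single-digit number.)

899939936489669642890581160110423309 → 180 → 9 (2 steps)

2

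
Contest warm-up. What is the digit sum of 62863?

6+2+8+6+3 = 25

25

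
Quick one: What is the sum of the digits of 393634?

28

3+9+3+6+3+4 = 28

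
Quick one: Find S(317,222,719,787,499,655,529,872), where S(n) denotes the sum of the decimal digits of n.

127

3+1+7+2+2+2+7+1+9+7+8+7+4+9+9+6+5+5+5+2+9+8+7+2 = 127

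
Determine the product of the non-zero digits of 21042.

16

2×1×4×2 = 16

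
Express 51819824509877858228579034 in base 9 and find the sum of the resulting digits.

90

51819824509877858228579034 in base 9 is 801571702253001044857072560.
Digit sum: 8+0+1+5+7+1+7+0+2+2+5+3+0+0+1+0+4+4+8+5+7+0+7+2+5+6+0 = 90.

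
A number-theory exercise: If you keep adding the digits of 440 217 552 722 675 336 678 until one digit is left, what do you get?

4+4+0+2+1+7+5+5+2+7+2+2+6+7+5+3+3+6+6+7+8 = 92
9+2 = 11
1+1 = 2

2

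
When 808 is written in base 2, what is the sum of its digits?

4

808 in base 2 is 1100101000.
Digit sum: 1+1+0+0+1+0+1+0+0+0 = 4.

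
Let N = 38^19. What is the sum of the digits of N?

119

38^19 = 1037261684426834491014632701952
Sum of its 31 digits: 119.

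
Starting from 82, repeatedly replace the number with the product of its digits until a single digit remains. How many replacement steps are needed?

2

82 → 16 → 6 (2 steps)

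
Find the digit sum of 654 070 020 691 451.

6+5+4+0+7+0+0+2+0+6+9+1+4+5+1 = 50

50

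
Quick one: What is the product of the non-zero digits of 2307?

42

2×3×7 = 42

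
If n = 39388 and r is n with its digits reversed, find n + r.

127781

Reverse of 39388 is 88393.
39388 + 88393 = 127781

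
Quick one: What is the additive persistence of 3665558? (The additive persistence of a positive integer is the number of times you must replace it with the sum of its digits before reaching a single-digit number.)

3

3665558 → 38 → 11 → 2 (3 steps)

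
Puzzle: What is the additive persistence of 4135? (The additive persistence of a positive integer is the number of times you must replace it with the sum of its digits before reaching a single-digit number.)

4135 → 13 → 4 (2 steps)

2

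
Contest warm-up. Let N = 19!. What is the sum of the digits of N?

19! = 121645100408832000
Sum of its 18 digits: 45.

45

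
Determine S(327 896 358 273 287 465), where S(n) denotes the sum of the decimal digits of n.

3+2+7+8+9+6+3+5+8+2+7+3+2+8+7+4+6+5 = 95

95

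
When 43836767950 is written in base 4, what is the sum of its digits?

37

43836767950 in base 4 is 220310313333323032.
Digit sum: 2+2+0+3+1+0+3+1+3+3+3+3+3+2+3+0+3+2 = 37.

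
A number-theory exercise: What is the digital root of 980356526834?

5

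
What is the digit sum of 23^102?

667

23^102 = 7874795306866047839315733434290109988721186296860924035199226762678667204347306285288614385793716459439509117262927627444686197718304404529
Sum of its 139 digits: 667.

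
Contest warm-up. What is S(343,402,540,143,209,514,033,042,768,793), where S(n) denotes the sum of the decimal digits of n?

106

3+4+3+4+0+2+5+4+0+1+4+3+2+0+9+5+1+4+0+3+3+0+4+2+7+6+8+7+9+3 = 106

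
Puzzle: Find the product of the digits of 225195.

2×2×5×1×9×5 = 900

900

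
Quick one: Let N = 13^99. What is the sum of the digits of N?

13^99 = 190718085458920964116236375748835779710674959067303165370168392262012207679844273858329666379998629245551661077
Sum of its 111 digits: 532.

532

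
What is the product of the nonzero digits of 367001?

3×6×7×1 = 126

126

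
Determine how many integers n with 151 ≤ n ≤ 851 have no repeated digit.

The integers in [151, 851] that have no repeated digit: 152, 153, 154, 156, 157, 158, …, 850, 851.
513 qualify.

513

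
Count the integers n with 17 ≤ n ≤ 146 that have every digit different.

104

The integers in [17, 146] that have every digit different: 17, 18, 19, 20, 21, 23, …, 145, 146.
104 qualify.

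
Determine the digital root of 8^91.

The digital root of n equals n mod 9 (or 9 when 9 | n), so we need 8^91 mod 9.
8^91 ≡ 8 (mod 9), so the digital root is 8.

8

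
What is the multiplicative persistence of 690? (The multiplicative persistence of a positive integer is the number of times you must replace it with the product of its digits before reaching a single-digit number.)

1

690 → 0 (1 step)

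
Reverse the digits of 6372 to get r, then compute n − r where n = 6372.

3636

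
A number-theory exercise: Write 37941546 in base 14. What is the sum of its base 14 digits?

32

37941546 in base 14 is 5079146.
Digit sum: 5+0+7+9+1+4+6 = 32.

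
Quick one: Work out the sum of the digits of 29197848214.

2+9+1+9+7+8+4+8+2+1+4 = 55

55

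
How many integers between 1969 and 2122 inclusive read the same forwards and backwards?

3

The integers in [1969, 2122] that read the same forwards and backwards: 1991, 2002, 2112.
3 qualify.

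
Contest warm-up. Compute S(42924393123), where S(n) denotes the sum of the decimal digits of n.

4+2+9+2+4+3+9+3+1+2+3 = 42

42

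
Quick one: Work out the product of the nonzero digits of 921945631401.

9×2×1×9×4×5×6×3×1×4×1 = 233280

233280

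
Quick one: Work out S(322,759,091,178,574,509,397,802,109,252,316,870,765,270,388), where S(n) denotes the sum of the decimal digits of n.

3+2+2+7+5+9+0+9+1+1+7+8+5+7+4+5+0+9+3+9+7+8+0+2+1+0+9+2+5+2+3+1+6+8+7+0+7+6+5+2+7+0+3+8+8 = 203

203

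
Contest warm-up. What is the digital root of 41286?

4+1+2+8+6 = 21
2+1 = 3

3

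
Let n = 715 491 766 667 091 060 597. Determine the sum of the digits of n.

102

7+1+5+4+9+1+7+6+6+6+6+7+0+9+1+0+6+0+5+9+7 = 102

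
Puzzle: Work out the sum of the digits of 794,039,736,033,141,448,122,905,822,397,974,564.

161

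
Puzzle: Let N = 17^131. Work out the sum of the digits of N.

17^131 = 154457393072366309211243453140265336130679022855532916933912066667508381014824689935939748335468475166201536661429828074002635558976064397547405836087319391984433
Sum of its 162 digits: 719.

719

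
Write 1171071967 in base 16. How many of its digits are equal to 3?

1

1171071967 in base 16 is 45CD23DF.
The digit 3 appears 1 time.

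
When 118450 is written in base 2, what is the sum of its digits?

118450 in base 2 is 11100111010110010.
Digit sum: 1+1+1+0+0+1+1+1+0+1+0+1+1+0+0+1+0 = 10.

10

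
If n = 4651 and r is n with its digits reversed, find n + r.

Reverse of 4651 is 1564.
4651 + 1564 = 6215

6215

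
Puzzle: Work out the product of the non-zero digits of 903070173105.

9×3×7×1×7×3×1×5 = 19845

19845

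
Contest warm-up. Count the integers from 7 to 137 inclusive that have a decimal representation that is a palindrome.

16

The integers in [7, 137] that have a decimal representation that is a palindrome: 7, 8, 9, 11, 22, 33, …, 121, 131.
16 qualify.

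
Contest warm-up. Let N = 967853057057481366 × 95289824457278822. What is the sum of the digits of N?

967853057057481366 × 95289824457278822 = 92226547907448063049763449331430852
Sum of its 35 digits: 153.

153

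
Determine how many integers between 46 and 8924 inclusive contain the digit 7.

3147

The integers in [46, 8924] that contain the digit 7: 47, 57, 67, 70, 71, 72, …, 8907, 8917.
3147 qualify.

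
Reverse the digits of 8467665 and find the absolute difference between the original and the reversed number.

Reverse of 8467665 is 5667648.
|8467665 − 5667648| = 2800017

2800017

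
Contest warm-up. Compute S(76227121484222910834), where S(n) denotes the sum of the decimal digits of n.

75

7+6+2+2+7+1+2+1+4+8+4+2+2+2+9+1+0+8+3+4 = 75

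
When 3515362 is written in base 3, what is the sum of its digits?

16

3515362 in base 3 is 20121121011121.
Digit sum: 2+0+1+2+1+1+2+1+0+1+1+1+2+1 = 16.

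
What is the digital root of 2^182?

The digital root of n equals n mod 9 (or 9 when 9 | n), so we need 2^182 mod 9.
2^182 ≡ 4 (mod 9), so the digital root is 4.

4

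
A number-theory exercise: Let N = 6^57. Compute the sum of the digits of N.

198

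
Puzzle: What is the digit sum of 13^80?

331

13^80 = 130457239505131501344972014435501297010835041787261973772262312173201960574053162758395201
Sum of its 90 digits: 331.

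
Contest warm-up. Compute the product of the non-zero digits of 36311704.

1512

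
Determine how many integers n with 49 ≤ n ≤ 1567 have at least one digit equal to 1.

The integers in [49, 1567] that have at least one digit equal to 1: 51, 61, 71, 81, 91, 100, …, 1566, 1567.
825 qualify.

825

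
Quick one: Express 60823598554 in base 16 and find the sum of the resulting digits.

79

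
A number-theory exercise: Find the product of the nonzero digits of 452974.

4×5×2×9×7×4 = 10080

10080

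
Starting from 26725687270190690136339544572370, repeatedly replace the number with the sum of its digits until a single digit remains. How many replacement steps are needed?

26725687270190690136339544572370 → 139 → 13 → 4 (3 steps)

3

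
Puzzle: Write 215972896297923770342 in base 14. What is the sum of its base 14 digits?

103

215972896297923770342 in base 14 is 7123DCB1927C400658.
Digit sum: 7+1+2+3+13+12+11+1+9+2+7+12+4+0+0+6+5+8 = 103.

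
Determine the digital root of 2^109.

2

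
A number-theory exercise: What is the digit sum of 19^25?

19^25 = 93076495688256089536609610280499
Sum of its 32 digits: 163.

163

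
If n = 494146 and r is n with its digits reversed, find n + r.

1135640

Reverse of 494146 is 641494.
494146 + 641494 = 1135640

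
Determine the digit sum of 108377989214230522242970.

97

1+0+8+3+7+7+9+8+9+2+1+4+2+3+0+5+2+2+2+4+2+9+7+0 = 97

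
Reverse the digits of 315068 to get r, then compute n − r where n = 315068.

Reverse of 315068 is 860513.
315068 − 860513 = -545445

-545445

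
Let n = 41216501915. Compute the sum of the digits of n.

35

4+1+2+1+6+5+0+1+9+1+5 = 35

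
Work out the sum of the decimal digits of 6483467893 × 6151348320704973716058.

144

6483467893 × 6151348320704973716058 = 39882069335950164213470941525794
Sum of its 32 digits: 144.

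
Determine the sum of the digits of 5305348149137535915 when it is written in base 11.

5305348149137535915 in base 11 is A55070467760220969.
Digit sum: 10+5+5+0+7+0+4+6+7+7+6+0+2+2+0+9+6+9 = 85.

85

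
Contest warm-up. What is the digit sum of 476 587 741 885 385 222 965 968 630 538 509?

4+7+6+5+8+7+7+4+1+8+8+5+3+8+5+2+2+2+9+6+5+9+6+8+6+3+0+5+3+8+5+0+9 = 174

174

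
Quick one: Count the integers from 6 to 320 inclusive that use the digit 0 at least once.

59

The integers in [6, 320] that use the digit 0 at least once: 10, 20, 30, 40, 50, 60, …, 310, 320.
59 qualify.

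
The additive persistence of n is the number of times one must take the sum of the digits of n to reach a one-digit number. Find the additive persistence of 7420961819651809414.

7420961819651809414 → 85 → 13 → 4 (3 steps)

3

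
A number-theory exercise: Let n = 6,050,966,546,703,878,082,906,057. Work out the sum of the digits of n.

6+0+5+0+9+6+6+5+4+6+7+0+3+8+7+8+0+8+2+9+0+6+0+5+7 = 117

117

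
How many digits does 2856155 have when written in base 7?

8

2856155 in base 7 is 33163661, which has 8 digits.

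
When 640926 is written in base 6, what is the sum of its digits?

16

640926 in base 6 is 21423130.
Digit sum: 2+1+4+2+3+1+3+0 = 16.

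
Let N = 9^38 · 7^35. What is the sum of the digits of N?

9^38 · 7^35 = 691268487210632704978656856058386746884320996453971881277066262503
Sum of its 66 digits: 324.

324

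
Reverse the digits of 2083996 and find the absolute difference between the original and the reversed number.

4909806

Reverse of 2083996 is 6993802.
|2083996 − 6993802| = 4909806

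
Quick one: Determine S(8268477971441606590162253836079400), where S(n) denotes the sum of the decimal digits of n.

8+2+6+8+4+7+7+9+7+1+4+4+1+6+0+6+5+9+0+1+6+2+2+5+3+8+3+6+0+7+9+4+0+0 = 150

150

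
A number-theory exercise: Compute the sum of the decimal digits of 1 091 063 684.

38

1+0+9+1+0+6+3+6+8+4 = 38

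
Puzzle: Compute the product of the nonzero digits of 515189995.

729000

5×1×5×1×8×9×9×9×5 = 729000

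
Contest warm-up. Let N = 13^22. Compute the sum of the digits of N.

121

13^22 = 3211838877954855105157369
Sum of its 25 digits: 121.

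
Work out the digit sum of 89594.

8+9+5+9+4 = 35

35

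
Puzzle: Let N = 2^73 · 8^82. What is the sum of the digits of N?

2^73 · 8^82 = 1067993517960455041197510853084776057301352261178326384973520803911109862890320275011481043468288
Sum of its 97 digits: 398.

398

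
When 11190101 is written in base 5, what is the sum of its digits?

17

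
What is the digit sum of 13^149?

772

13^149 = 9496410810062727036230432297865089195519038687418393867229400753423266929993959484788773674761911495707977530251241848368018531000259529478896219141560299650419126173
Sum of its 166 digits: 772.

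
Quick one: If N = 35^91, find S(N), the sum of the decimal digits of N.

602

35^91 = 323736774870441413010490707250281266471606669954892555056565589333191237061382094822700515702754912698846379015549246105365455150604248046875
Sum of its 141 digits: 602.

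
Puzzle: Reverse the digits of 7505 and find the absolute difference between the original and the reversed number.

Reverse of 7505 is 5057.
|7505 − 5057| = 2448

2448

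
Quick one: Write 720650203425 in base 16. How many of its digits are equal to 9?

1

720650203425 in base 16 is A7CA197121.
The digit 9 appears 1 time.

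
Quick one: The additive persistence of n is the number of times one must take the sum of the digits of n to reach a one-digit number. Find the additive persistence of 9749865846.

9749865846 → 66 → 12 → 3 (3 steps)

3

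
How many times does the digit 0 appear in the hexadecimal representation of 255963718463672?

255963718463672 in base 16 is E8CC3283B0B8.
The digit 0 appears 1 time.

1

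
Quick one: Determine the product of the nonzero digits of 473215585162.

4×7×3×2×1×5×5×8×5×1×6×2 = 2016000

2016000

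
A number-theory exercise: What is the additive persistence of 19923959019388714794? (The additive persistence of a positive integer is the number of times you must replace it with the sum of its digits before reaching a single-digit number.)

2

19923959019388714794 → 108 → 9 (2 steps)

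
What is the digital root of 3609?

3+6+0+9 = 18
1+8 = 9

9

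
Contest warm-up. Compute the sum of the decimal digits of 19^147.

19^147 = 94793670539805624992291954250660973887094204277012255164467080063382827487232992328377058411318607998285418973079252636470612274804675443436730189441118753410716854459990524403286471430539
Sum of its 188 digits: 847.

847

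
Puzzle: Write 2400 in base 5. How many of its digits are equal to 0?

2

2400 in base 5 is 34100.
The digit 0 appears 2 times.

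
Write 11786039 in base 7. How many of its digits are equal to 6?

1

11786039 in base 7 is 202115426.
The digit 6 appears 1 time.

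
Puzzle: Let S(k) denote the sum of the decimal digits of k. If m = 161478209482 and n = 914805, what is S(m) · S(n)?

1404

S(161478209482) = 1+6+1+4+7+8+2+0+9+4+8+2 = 52.
S(914805) = 9+1+4+8+0+5 = 27.
52 · 27 = 1404.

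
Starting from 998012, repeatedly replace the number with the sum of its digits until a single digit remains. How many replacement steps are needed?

998012 → 29 → 11 → 2 (3 steps)

3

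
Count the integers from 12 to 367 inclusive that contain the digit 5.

72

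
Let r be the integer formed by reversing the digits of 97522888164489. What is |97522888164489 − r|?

923300658090

Reverse of 97522888164489 is 98446188822579.
|97522888164489 − 98446188822579| = 923300658090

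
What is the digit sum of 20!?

54

20! = 2432902008176640000
Sum of its 19 digits: 54.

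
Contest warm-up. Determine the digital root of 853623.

9

8+5+3+6+2+3 = 27
2+7 = 9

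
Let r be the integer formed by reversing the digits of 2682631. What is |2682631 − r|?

Reverse of 2682631 is 1362862.
|2682631 − 1362862| = 1319769

1319769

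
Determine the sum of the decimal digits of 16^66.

307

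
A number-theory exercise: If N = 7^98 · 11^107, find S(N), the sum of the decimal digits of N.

7^98 · 11^107 = 177265913612658357235574704236960642656517897520624173465013273940884354993708430470937483164171407068521742514752229537302733754755595557114525112446858731830448707047108711970730443950716775779
Sum of its 195 digits: 857.

857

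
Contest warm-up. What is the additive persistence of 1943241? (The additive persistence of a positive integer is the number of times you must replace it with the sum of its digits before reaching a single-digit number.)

1943241 → 24 → 6 (2 steps)

2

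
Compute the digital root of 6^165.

9

The digital root of n equals n mod 9 (or 9 when 9 | n), so we need 6^165 mod 9.
6^165 ≡ 0 (mod 9), so the digital root is 9.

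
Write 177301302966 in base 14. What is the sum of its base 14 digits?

60

177301302966 in base 14 is 881D625674.
Digit sum: 8+8+1+13+6+2+5+6+7+4 = 60.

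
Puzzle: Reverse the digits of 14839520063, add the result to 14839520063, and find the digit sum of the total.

37

Reversal of 14839520063 is 36002593841; 14839520063 + 36002593841 = 50842113904.
Digit sum of 50842113904: 5+0+8+4+2+1+1+3+9+0+4 = 37.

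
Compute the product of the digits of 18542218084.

0

1×8×5×4×2×2×1×8×0×8×4 = 0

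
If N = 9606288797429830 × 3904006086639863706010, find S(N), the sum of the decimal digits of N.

9606288797429830 × 3904006086639863706010 = 37503009935186393028871177186724278300
Sum of its 38 digits: 163.

163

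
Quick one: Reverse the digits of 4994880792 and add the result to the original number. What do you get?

7965765786

Reverse of 4994880792 is 2970884994.
4994880792 + 2970884994 = 7965765786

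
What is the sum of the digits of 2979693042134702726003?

86

2+9+7+9+6+9+3+0+4+2+1+3+4+7+0+2+7+2+6+0+0+3 = 86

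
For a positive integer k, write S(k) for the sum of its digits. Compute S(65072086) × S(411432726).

1020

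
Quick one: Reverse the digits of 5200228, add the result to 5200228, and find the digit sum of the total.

Reversal of 5200228 is 8220025; 5200228 + 8220025 = 13420253.
Digit sum of 13420253: 1+3+4+2+0+2+5+3 = 20.

20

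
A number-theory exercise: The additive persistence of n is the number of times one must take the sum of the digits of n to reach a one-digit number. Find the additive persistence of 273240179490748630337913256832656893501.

2

273240179490748630337913256832656893501 → 171 → 9 (2 steps)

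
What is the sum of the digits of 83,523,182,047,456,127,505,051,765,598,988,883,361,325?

188

8+3+5+2+3+1+8+2+0+4+7+4+5+6+1+2+7+5+0+5+0+5+1+7+6+5+5+9+8+9+8+8+8+8+3+3+6+1+3+2+5 = 188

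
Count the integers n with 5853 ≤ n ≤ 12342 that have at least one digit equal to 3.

1750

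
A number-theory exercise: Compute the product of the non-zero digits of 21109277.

2×1×1×9×2×7×7 = 1764

1764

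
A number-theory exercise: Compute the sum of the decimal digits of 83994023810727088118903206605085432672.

8+3+9+9+4+0+2+3+8+1+0+7+2+7+0+8+8+1+1+8+9+0+3+2+0+6+6+0+5+0+8+5+4+3+2+6+7+2 = 157

157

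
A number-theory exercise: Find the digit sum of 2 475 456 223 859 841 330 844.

2+4+7+5+4+5+6+2+2+3+8+5+9+8+4+1+3+3+0+8+4+4 = 97

97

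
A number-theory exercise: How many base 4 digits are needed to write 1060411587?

1060411587 in base 4 is 333031021203003, which has 15 digits.

15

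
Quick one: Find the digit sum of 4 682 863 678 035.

66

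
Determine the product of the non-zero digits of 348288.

3×4×8×2×8×8 = 12288

12288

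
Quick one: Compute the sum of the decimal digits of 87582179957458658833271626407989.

179

8+7+5+8+2+1+7+9+9+5+7+4+5+8+6+5+8+8+3+3+2+7+1+6+2+6+4+0+7+9+8+9 = 179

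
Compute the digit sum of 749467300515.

7+4+9+4+6+7+3+0+0+5+1+5 = 51

51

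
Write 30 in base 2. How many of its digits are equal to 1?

4

30 in base 2 is 11110.
The digit 1 appears 4 times.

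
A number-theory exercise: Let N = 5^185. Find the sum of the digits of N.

5^185 = 2039157646249538914596966909142671111156613830646552046174573892334288513936714446007155039641833838004458812065422534942626953125
Sum of its 130 digits: 560.

560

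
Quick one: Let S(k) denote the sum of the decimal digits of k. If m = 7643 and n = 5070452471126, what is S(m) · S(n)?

S(7643) = 7+6+4+3 = 20.
S(5070452471126) = 5+0+7+0+4+5+2+4+7+1+1+2+6 = 44.
20 · 44 = 880.

880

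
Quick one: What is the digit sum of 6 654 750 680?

47

6+6+5+4+7+5+0+6+8+0 = 47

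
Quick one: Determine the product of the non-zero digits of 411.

4×1×1 = 4

4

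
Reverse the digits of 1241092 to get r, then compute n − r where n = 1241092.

Reverse of 1241092 is 2901421.
1241092 − 2901421 = -1660329

-1660329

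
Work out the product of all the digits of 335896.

19440

3×3×5×8×9×6 = 19440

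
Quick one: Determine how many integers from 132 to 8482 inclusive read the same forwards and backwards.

161

The integers in [132, 8482] that read the same forwards and backwards: 141, 151, 161, 171, 181, 191, …, 8338, 8448.
161 qualify.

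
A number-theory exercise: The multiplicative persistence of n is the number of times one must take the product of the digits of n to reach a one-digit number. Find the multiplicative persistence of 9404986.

1

9404986 → 0 (1 step)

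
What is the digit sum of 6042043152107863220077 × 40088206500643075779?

189

6042043152107863220077 × 40088206500643075779 = 242214673567496422646995101532776465214983
Sum of its 42 digits: 189.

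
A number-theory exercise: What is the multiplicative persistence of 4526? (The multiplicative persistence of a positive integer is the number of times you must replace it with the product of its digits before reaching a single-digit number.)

2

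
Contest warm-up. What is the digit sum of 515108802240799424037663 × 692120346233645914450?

515108802240799424037663 × 692120346233645914450 = 356517282554900739822343823119711082875930350
Sum of its 45 digits: 186.

186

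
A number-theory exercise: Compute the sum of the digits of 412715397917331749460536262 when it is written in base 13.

412715397917331749460536262 in base 13 is 9B662609051B13B64C603B4B.
Digit sum: 9+11+6+6+2+6+0+9+0+5+1+11+1+3+11+6+4+12+6+0+3+11+4+11 = 138.

138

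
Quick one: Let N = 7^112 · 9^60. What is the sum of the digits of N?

7^112 · 9^60 = 80450926131491740074331153436441797021326514777919538604971438529770296469792344607854278302599212883818234545258713185148121294252099078281837994533601
Sum of its 152 digits: 675.

675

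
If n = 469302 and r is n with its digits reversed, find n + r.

673266

Reverse of 469302 is 203964.
469302 + 203964 = 673266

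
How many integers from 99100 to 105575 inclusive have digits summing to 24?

184

The integers in [99100, 105575] that have digits summing to 24: 99105, 99114, 99123, 99132, 99141, 99150, …, 105558, 105567.
184 qualify.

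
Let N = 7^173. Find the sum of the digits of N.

7^173 = 159206546759608485923274778120636342403616085347080257879833463236155181343755646362855420540238773332911360089945870045888871765202856202297682407
Sum of its 147 digits: 652.

652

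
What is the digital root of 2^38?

4

The digital root of n equals n mod 9 (or 9 when 9 | n), so we need 2^38 mod 9.
2^38 ≡ 4 (mod 9), so the digital root is 4.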